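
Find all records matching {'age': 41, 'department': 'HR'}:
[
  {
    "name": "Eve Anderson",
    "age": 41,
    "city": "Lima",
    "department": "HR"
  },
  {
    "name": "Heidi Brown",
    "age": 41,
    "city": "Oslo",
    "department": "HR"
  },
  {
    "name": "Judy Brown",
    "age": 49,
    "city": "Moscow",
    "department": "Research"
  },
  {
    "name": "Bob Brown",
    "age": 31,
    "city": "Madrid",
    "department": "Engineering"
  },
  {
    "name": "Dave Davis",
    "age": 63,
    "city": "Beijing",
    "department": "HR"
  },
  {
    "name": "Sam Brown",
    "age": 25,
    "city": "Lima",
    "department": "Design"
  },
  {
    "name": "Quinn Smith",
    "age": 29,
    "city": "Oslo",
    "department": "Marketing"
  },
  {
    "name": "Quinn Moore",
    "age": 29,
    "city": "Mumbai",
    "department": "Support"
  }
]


Search criteria: {'age': 41, 'department': 'HR'}

Checking 8 records:
  Eve Anderson: {age: 41, department: HR} <-- MATCH
  Heidi Brown: {age: 41, department: HR} <-- MATCH
  Judy Brown: {age: 49, department: Research}
  Bob Brown: {age: 31, department: Engineering}
  Dave Davis: {age: 63, department: HR}
  Sam Brown: {age: 25, department: Design}
  Quinn Smith: {age: 29, department: Marketing}
  Quinn Moore: {age: 29, department: Support}

Matches: ["Eve Anderson", "Heidi Brown"]

["Eve Anderson", "Heidi Brown"]


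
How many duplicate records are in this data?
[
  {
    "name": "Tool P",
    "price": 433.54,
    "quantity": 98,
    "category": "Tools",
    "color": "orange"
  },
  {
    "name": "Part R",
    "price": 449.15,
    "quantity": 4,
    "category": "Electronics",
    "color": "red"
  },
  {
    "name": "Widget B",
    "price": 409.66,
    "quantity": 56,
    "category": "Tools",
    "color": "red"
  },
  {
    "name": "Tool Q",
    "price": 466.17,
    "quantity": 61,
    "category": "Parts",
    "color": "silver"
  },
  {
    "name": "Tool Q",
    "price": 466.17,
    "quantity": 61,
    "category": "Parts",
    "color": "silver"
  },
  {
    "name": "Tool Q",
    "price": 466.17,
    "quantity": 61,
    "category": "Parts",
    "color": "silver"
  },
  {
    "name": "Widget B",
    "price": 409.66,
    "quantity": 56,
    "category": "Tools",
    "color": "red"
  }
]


Checking 7 records for duplicates:

  Row 1: Tool P ($433.54, qty 98)
  Row 2: Part R ($449.15, qty 4)
  Row 3: Widget B ($409.66, qty 56)
  Row 4: Tool Q ($466.17, qty 61)
  Row 5: Tool Q ($466.17, qty 61) <-- DUPLICATE
  Row 6: Tool Q ($466.17, qty 61) <-- DUPLICATE
  Row 7: Widget B ($409.66, qty 56) <-- DUPLICATE

Duplicates found: 3
Unique records: 4

3 duplicates, 4 unique


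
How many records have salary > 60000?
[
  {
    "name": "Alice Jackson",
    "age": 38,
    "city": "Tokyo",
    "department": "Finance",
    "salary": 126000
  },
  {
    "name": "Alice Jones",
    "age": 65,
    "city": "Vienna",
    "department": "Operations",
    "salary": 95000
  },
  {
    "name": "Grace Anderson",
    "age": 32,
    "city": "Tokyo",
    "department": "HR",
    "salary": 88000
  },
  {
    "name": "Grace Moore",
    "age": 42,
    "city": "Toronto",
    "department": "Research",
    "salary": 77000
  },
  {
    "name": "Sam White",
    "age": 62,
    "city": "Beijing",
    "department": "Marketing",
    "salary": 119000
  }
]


Data: 5 records
Condition: salary > 60000

Checking each record:
  Alice Jackson: 126000 MATCH
  Alice Jones: 95000 MATCH
  Grace Anderson: 88000 MATCH
  Grace Moore: 77000 MATCH
  Sam White: 119000 MATCH

Count: 5

5


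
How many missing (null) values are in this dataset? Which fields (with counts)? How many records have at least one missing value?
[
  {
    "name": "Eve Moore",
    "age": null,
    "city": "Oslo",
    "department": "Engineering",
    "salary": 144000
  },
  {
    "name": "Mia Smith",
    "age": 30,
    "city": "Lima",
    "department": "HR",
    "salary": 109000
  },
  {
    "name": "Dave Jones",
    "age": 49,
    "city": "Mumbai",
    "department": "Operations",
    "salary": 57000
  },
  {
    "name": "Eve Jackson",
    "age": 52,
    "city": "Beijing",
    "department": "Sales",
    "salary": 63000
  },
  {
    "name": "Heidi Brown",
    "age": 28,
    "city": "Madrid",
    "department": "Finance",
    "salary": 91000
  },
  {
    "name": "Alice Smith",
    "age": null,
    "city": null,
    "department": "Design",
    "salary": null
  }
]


Checking for missing (null) values in 6 records:

  Eve Moore: age
  Mia Smith: complete
  Dave Jones: complete
  Eve Jackson: complete
  Heidi Brown: complete
  Alice Smith: age, city, salary

Per field:
  name: 0 missing
  age: 2 missing
  city: 1 missing
  department: 0 missing
  salary: 1 missing

Total missing values: 4
Records with any missing: 2

4 missing values (age: 2, city: 1, salary: 1); 2 incomplete records


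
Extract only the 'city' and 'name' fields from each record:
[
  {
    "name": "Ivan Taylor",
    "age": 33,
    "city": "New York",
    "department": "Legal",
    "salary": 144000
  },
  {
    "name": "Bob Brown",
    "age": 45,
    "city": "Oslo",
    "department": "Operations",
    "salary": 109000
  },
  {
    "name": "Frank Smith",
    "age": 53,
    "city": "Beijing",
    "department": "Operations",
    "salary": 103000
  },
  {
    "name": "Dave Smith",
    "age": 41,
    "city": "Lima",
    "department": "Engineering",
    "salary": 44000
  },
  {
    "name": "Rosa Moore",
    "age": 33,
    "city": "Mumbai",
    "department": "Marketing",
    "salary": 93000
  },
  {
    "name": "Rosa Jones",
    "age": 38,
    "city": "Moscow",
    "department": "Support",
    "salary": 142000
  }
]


Original: 6 records with fields: name, age, city, department, salary
Keep: ['city', 'name']
Drop: ['age', 'department', 'salary']
Result: 6 records, 2 fields each

[
  {
    "city": "New York",
    "name": "Ivan Taylor"
  },
  {
    "city": "Oslo",
    "name": "Bob Brown"
  },
  {
    "city": "Beijing",
    "name": "Frank Smith"
  },
  {
    "city": "Lima",
    "name": "Dave Smith"
  },
  {
    "city": "Mumbai",
    "name": "Rosa Moore"
  },
  {
    "city": "Moscow",
    "name": "Rosa Jones"
  }
]


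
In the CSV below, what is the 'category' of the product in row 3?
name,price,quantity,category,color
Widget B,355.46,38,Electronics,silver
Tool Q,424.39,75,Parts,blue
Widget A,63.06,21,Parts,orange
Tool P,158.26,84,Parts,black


Query: Row 3 ('Widget A'), column 'category'
Value: Parts

Parts


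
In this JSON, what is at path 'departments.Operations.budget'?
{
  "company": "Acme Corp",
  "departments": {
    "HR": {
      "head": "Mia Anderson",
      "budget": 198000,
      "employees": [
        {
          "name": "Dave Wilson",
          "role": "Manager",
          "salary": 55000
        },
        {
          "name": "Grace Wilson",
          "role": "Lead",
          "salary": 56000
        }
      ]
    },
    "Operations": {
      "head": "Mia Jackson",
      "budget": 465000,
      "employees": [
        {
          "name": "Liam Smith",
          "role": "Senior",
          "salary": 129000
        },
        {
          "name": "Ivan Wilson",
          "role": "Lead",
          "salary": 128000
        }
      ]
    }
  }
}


Path: departments.Operations.budget

Navigate:
  -> departments
  -> Operations
  -> budget = 465000

465000


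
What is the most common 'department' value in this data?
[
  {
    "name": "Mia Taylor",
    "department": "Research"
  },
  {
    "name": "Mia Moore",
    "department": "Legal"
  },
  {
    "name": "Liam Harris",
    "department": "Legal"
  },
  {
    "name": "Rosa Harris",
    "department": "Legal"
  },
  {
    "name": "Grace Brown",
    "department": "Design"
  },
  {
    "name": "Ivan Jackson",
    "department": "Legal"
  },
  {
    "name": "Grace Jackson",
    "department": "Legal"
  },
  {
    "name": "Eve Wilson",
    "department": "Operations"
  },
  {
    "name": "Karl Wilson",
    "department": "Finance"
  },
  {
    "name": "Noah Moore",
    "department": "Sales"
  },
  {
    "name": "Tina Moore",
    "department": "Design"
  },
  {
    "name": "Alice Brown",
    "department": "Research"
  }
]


Counting 'department' values across 12 records:

  Legal: 5 #####
  Research: 2 ##
  Design: 2 ##
  Operations: 1 #
  Finance: 1 #
  Sales: 1 #

Most common: Legal (5 times)

Legal (5 times)


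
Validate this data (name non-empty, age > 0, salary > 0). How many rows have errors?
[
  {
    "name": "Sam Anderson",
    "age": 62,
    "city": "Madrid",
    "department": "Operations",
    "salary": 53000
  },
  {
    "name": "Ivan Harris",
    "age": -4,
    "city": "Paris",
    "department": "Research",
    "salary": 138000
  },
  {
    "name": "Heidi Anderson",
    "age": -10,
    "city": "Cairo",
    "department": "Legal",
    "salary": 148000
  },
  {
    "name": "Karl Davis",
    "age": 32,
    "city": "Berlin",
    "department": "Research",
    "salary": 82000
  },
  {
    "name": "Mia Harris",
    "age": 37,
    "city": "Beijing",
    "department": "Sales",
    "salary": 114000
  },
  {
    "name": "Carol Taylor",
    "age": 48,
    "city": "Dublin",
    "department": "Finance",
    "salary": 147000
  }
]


Validating 6 records:
Rules: name non-empty, age > 0, salary > 0

  Row 1 (Sam Anderson): OK
  Row 2 (Ivan Harris): negative age: -4
  Row 3 (Heidi Anderson): negative age: -10
  Row 4 (Karl Davis): OK
  Row 5 (Mia Harris): OK
  Row 6 (Carol Taylor): OK

Total errors: 2

2 errors


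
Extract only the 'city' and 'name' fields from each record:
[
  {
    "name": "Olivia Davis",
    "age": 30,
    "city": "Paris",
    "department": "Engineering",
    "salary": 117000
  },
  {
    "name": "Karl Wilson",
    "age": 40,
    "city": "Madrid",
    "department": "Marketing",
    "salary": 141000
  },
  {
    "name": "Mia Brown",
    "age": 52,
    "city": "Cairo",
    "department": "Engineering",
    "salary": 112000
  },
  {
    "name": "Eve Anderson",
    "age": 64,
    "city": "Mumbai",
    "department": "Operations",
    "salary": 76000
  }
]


Original: 4 records with fields: name, age, city, department, salary
Keep: ['city', 'name']
Drop: ['age', 'department', 'salary']
Result: 4 records, 2 fields each

[
  {
    "city": "Paris",
    "name": "Olivia Davis"
  },
  {
    "city": "Madrid",
    "name": "Karl Wilson"
  },
  {
    "city": "Cairo",
    "name": "Mia Brown"
  },
  {
    "city": "Mumbai",
    "name": "Eve Anderson"
  }
]


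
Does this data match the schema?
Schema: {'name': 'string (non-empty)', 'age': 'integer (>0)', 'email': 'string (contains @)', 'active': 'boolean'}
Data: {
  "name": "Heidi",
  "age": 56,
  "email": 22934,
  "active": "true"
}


Validating each field against schema:
  name: OK (non-empty string)
  age: OK (positive integer)
  email: FAIL (22934 is not a string)
  active: FAIL ("true" is not a boolean)

Result: INVALID (2 errors: email, active)

INVALID (2 errors: email, active)


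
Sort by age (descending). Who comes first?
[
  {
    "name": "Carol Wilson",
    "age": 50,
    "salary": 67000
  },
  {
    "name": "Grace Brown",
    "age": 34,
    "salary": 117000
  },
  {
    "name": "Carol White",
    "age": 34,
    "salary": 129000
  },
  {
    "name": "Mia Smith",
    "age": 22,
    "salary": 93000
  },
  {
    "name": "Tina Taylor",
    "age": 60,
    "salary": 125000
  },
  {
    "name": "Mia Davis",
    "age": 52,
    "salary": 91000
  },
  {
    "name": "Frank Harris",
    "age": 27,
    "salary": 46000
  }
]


Sort by: age (descending)

Sorted order:
  1. Tina Taylor (age = 60)
  2. Mia Davis (age = 52)
  3. Carol Wilson (age = 50)
  4. Grace Brown (age = 34)
  5. Carol White (age = 34)
  6. Frank Harris (age = 27)
  7. Mia Smith (age = 22)

First: Tina Taylor

Tina Taylor


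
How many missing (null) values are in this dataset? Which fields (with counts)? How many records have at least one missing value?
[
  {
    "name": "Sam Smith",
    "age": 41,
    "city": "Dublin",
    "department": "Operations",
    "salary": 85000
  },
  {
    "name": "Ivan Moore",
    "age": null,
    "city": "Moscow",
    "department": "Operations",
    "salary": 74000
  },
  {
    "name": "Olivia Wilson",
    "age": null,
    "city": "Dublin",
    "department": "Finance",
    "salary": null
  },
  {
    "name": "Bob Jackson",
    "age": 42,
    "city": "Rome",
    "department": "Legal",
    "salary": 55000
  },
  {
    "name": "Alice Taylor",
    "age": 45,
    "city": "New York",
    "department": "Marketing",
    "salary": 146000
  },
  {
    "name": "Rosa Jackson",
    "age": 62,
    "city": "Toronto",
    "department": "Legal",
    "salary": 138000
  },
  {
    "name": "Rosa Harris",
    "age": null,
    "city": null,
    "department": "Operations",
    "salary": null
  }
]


Checking for missing (null) values in 7 records:

  Sam Smith: complete
  Ivan Moore: age
  Olivia Wilson: age, salary
  Bob Jackson: complete
  Alice Taylor: complete
  Rosa Jackson: complete
  Rosa Harris: age, city, salary

Per field:
  name: 0 missing
  age: 3 missing
  city: 1 missing
  department: 0 missing
  salary: 2 missing

Total missing values: 6
Records with any missing: 3

6 missing values (age: 3, city: 1, salary: 2); 3 incomplete records


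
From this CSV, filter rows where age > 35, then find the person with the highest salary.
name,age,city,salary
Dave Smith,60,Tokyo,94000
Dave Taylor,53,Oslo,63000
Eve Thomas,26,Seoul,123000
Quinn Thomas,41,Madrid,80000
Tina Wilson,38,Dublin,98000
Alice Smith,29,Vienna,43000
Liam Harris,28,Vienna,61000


Filter: age > 35
Sort by: salary (descending)

Filtered records (4):
  Tina Wilson, age 38, salary $98000
  Dave Smith, age 60, salary $94000
  Quinn Thomas, age 41, salary $80000
  Dave Taylor, age 53, salary $63000

Highest salary: Tina Wilson ($98000)

Tina Wilson


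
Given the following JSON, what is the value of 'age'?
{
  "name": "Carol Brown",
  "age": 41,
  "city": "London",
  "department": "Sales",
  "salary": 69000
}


Looking up field 'age'
Value: 41

41


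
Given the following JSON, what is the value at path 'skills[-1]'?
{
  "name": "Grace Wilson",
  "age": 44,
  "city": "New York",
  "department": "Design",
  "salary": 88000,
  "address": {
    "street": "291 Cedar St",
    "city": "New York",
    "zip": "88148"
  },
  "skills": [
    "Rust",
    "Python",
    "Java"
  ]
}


Query: skills[-1]
Path: skills -> last element
Value: Java

Java


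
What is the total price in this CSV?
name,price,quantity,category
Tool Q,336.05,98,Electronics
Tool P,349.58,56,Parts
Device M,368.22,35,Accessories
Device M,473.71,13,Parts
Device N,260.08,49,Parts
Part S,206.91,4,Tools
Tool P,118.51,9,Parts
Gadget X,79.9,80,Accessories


Computing total price:
Values: [336.05, 349.58, 368.22, 473.71, 260.08, 206.91, 118.51, 79.9]
Sum = 2192.96

2192.96


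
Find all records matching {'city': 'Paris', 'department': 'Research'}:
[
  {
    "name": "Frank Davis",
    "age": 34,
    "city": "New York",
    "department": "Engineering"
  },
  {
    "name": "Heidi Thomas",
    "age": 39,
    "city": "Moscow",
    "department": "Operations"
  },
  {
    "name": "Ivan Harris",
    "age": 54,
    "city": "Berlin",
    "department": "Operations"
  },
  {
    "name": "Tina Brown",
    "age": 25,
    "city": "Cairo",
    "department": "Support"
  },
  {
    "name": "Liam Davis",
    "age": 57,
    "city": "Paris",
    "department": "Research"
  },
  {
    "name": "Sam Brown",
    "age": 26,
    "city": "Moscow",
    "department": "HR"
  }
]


Search criteria: {'city': 'Paris', 'department': 'Research'}

Checking 6 records:
  Frank Davis: {city: New York, department: Engineering}
  Heidi Thomas: {city: Moscow, department: Operations}
  Ivan Harris: {city: Berlin, department: Operations}
  Tina Brown: {city: Cairo, department: Support}
  Liam Davis: {city: Paris, department: Research} <-- MATCH
  Sam Brown: {city: Moscow, department: HR}

Matches: ["Liam Davis"]

["Liam Davis"]


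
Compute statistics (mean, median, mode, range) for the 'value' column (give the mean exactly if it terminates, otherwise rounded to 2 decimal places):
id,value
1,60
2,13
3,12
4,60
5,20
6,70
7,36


Data: [60, 13, 12, 60, 20, 70, 36]
Count: 7
Sum: 271
Mean: 271/7 ≈ 38.71 (rounded to 2 decimal places)
Sorted: [12, 13, 20, 36, 60, 60, 70]
Median: 36.0
Mode: 60 (2 times)
Range: 70 - 12 = 58
Min: 12, Max: 70

mean≈38.71, median=36.0, mode=60, range=58


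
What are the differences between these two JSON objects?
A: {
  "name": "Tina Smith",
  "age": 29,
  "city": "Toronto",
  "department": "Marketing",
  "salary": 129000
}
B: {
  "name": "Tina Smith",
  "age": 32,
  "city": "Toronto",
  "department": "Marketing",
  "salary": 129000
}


Comparing each field (in key order):
  name: same
  age: DIFFERENT
  city: same
  department: same
  salary: same
Differences:
  age: 29 -> 32

1 field(s) changed

1 change: age


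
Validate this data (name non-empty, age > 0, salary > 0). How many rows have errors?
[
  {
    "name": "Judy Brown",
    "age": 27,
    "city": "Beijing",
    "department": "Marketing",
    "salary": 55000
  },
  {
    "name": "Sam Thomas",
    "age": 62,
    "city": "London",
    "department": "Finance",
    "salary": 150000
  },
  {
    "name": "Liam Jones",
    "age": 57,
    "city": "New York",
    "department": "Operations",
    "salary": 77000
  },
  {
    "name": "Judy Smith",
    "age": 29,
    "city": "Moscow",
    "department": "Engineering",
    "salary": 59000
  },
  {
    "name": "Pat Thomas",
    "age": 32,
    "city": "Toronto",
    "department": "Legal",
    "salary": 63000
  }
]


Validating 5 records:
Rules: name non-empty, age > 0, salary > 0

  Row 1 (Judy Brown): OK
  Row 2 (Sam Thomas): OK
  Row 3 (Liam Jones): OK
  Row 4 (Judy Smith): OK
  Row 5 (Pat Thomas): OK

Total errors: 0

0 errors


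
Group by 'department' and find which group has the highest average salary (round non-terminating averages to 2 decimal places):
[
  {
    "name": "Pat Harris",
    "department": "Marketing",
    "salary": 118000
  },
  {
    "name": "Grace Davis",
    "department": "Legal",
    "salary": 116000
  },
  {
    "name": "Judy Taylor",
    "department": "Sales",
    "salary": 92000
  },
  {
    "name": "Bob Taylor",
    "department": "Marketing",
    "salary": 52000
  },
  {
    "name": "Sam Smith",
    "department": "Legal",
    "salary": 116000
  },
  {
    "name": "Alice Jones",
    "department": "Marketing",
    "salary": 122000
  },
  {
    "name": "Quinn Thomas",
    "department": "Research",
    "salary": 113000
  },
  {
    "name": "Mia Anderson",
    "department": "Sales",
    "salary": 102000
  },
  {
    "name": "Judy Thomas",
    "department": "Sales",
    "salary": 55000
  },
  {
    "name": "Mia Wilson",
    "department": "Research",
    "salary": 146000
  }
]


Group by: department

Groups:
  Legal: 2 people, avg salary = 232000/2 = $116000
  Marketing: 3 people, avg salary = 292000/3 ≈ $97333.33
  Research: 2 people, avg salary = 259000/2 = $129500
  Sales: 3 people, avg salary = 249000/3 = $83000

Highest average salary: Research ($129500)

Research ($129500)


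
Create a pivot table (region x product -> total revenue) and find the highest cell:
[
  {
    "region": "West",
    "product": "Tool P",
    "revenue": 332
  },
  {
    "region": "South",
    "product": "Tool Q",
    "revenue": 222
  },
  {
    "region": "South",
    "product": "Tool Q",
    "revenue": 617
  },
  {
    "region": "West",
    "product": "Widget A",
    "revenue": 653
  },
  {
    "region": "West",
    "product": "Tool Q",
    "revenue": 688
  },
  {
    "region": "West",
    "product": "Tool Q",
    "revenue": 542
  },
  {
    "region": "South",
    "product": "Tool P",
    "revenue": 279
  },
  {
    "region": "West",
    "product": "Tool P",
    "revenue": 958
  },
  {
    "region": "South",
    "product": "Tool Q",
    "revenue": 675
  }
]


Pivot: region (rows) x product (columns) -> total revenue

     Tool P        Tool Q        Widget A    
South          279          1514             0  
West          1290          1230           653  

Highest: South / Tool Q = $1514

South / Tool Q = $1514


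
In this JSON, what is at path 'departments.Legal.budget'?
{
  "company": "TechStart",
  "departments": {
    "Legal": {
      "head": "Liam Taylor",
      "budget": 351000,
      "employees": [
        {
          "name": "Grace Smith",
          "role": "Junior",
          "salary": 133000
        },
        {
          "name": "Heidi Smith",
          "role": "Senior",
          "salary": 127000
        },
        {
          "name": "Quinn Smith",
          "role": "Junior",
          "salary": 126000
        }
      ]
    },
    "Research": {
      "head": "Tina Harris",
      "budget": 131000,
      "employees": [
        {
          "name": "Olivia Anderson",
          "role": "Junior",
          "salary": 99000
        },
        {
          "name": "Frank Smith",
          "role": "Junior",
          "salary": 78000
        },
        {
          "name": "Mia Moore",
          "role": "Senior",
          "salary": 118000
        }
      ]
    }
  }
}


Path: departments.Legal.budget

Navigate:
  -> departments
  -> Legal
  -> budget = 351000

351000


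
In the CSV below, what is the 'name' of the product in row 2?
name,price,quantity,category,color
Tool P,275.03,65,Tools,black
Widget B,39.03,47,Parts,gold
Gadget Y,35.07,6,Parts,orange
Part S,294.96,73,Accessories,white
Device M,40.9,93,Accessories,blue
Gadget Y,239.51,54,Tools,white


Query: Row 2 ('Widget B'), column 'name'
Value: Widget B

Widget B


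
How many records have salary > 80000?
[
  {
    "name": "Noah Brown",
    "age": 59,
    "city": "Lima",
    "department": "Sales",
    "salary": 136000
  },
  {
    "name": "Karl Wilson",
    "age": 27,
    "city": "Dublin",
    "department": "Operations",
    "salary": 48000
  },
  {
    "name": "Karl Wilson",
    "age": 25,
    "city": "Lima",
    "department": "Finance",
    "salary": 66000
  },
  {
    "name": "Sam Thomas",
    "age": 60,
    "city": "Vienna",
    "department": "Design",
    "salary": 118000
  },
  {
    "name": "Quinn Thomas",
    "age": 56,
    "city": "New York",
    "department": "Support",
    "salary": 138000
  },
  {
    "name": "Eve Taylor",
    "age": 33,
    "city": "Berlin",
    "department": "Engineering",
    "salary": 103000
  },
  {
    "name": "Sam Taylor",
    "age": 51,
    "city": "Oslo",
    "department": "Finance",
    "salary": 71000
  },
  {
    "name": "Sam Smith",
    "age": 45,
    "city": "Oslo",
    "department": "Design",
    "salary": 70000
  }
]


Data: 8 records
Condition: salary > 80000

Checking each record:
  Noah Brown: 136000 MATCH
  Karl Wilson: 48000
  Karl Wilson: 66000
  Sam Thomas: 118000 MATCH
  Quinn Thomas: 138000 MATCH
  Eve Taylor: 103000 MATCH
  Sam Taylor: 71000
  Sam Smith: 70000

Count: 4

4


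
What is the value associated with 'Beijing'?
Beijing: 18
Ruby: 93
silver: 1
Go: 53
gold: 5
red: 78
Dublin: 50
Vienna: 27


Looking up key 'Beijing'
Value: 18

18


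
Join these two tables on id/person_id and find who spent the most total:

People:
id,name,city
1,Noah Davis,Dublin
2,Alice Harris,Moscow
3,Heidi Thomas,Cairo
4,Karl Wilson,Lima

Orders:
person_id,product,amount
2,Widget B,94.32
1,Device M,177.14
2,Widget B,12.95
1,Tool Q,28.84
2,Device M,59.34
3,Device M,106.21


Join on: people.id = orders.person_id

Joined rows:
  Alice Harris (Moscow) bought Widget B for $94.32
  Noah Davis (Dublin) bought Device M for $177.14
  Alice Harris (Moscow) bought Widget B for $12.95
  Noah Davis (Dublin) bought Tool Q for $28.84
  Alice Harris (Moscow) bought Device M for $59.34
  Heidi Thomas (Cairo) bought Device M for $106.21

Total per person:
  Noah Davis: $205.98
  Alice Harris: $166.61
  Heidi Thomas: $106.21

Top spender: Noah Davis ($205.98)

Noah Davis ($205.98)


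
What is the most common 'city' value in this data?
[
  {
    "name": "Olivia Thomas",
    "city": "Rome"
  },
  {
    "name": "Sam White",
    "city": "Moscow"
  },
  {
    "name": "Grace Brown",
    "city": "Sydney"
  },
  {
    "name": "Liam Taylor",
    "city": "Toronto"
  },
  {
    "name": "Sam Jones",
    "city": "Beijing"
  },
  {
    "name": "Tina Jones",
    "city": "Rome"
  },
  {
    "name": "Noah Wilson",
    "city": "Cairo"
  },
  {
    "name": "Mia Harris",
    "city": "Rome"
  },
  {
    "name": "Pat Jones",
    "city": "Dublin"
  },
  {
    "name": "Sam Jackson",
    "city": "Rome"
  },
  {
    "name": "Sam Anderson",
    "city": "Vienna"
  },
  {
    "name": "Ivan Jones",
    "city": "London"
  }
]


Counting 'city' values across 12 records:

  Rome: 4 ####
  Moscow: 1 #
  Sydney: 1 #
  Toronto: 1 #
  Beijing: 1 #
  Cairo: 1 #
  Dublin: 1 #
  Vienna: 1 #
  London: 1 #

Most common: Rome (4 times)

Rome (4 times)


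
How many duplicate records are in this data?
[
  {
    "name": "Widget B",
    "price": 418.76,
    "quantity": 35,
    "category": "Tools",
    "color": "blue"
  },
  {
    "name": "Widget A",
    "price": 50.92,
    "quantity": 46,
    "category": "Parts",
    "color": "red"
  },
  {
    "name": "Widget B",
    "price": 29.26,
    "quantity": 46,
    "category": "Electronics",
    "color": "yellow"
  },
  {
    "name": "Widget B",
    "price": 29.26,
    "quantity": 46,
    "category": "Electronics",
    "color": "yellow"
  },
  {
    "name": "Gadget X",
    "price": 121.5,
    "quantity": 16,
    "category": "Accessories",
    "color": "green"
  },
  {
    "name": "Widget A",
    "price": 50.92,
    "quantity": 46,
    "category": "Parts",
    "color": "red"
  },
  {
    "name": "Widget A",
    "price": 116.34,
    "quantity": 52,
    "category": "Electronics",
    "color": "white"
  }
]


Checking 7 records for duplicates:

  Row 1: Widget B ($418.76, qty 35)
  Row 2: Widget A ($50.92, qty 46)
  Row 3: Widget B ($29.26, qty 46)
  Row 4: Widget B ($29.26, qty 46) <-- DUPLICATE
  Row 5: Gadget X ($121.5, qty 16)
  Row 6: Widget A ($50.92, qty 46) <-- DUPLICATE
  Row 7: Widget A ($116.34, qty 52)

Duplicates found: 2
Unique records: 5

2 duplicates, 5 unique


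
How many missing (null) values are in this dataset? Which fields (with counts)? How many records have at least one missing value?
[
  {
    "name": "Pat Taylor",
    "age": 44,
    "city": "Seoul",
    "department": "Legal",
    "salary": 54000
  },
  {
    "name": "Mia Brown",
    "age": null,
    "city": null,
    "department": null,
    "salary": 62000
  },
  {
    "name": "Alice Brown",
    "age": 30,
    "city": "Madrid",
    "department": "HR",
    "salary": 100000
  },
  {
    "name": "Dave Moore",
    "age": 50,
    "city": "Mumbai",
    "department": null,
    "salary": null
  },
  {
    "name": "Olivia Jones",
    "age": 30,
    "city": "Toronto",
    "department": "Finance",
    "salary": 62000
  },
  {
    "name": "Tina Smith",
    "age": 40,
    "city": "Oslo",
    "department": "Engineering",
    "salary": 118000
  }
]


Checking for missing (null) values in 6 records:

  Pat Taylor: complete
  Mia Brown: age, city, department
  Alice Brown: complete
  Dave Moore: department, salary
  Olivia Jones: complete
  Tina Smith: complete

Per field:
  name: 0 missing
  age: 1 missing
  city: 1 missing
  department: 2 missing
  salary: 1 missing

Total missing values: 5
Records with any missing: 2

5 missing values (age: 1, city: 1, department: 2, salary: 1); 2 incomplete records


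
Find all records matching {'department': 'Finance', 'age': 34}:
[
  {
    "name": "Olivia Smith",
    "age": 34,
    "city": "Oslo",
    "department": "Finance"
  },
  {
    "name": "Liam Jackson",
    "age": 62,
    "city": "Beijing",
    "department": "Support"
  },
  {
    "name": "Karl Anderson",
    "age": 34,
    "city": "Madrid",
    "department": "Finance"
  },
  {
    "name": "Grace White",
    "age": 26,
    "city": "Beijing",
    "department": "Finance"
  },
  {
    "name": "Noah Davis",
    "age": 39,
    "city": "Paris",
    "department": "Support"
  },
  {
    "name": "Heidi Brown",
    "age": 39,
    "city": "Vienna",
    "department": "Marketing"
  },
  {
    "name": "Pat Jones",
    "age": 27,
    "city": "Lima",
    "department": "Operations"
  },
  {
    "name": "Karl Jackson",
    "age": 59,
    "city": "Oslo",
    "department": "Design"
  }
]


Search criteria: {'department': 'Finance', 'age': 34}

Checking 8 records:
  Olivia Smith: {department: Finance, age: 34} <-- MATCH
  Liam Jackson: {department: Support, age: 62}
  Karl Anderson: {department: Finance, age: 34} <-- MATCH
  Grace White: {department: Finance, age: 26}
  Noah Davis: {department: Support, age: 39}
  Heidi Brown: {department: Marketing, age: 39}
  Pat Jones: {department: Operations, age: 27}
  Karl Jackson: {department: Design, age: 59}

Matches: ["Olivia Smith", "Karl Anderson"]

["Olivia Smith", "Karl Anderson"]


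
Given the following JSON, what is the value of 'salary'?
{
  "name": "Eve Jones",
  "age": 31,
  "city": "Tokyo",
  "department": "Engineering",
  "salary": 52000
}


Looking up field 'salary'
Value: 52000

52000


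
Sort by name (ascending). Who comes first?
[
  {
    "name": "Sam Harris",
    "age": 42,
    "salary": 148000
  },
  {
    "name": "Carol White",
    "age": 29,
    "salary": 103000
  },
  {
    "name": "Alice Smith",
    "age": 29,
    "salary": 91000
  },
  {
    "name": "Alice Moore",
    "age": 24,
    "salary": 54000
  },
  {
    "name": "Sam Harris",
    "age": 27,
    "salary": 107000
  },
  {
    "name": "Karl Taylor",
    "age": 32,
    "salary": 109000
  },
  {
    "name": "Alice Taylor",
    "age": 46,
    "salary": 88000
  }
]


Sort by: name (ascending)

Sorted order:
  1. Alice Moore (name = Alice Moore)
  2. Alice Smith (name = Alice Smith)
  3. Alice Taylor (name = Alice Taylor)
  4. Carol White (name = Carol White)
  5. Karl Taylor (name = Karl Taylor)
  6. Sam Harris (name = Sam Harris)
  7. Sam Harris (name = Sam Harris)

First: Alice Moore

Alice Moore


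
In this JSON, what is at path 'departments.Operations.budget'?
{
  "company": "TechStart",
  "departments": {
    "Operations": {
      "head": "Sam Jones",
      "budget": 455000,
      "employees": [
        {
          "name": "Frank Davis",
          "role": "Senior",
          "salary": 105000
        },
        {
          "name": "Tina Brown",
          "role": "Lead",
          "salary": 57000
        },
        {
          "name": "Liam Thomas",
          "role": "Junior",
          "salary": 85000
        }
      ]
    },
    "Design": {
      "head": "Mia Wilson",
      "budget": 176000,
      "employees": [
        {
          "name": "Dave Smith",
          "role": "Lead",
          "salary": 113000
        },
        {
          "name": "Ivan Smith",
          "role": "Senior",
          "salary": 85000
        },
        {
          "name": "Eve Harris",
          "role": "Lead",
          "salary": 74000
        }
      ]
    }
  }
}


Path: departments.Operations.budget

Navigate:
  -> departments
  -> Operations
  -> budget = 455000

455000


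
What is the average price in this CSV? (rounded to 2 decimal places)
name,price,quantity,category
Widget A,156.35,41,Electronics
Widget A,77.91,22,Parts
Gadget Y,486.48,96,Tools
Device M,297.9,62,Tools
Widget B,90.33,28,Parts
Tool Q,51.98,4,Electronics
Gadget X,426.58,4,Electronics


Computing average price:
Values: [156.35, 77.91, 486.48, 297.9, 90.33, 51.98, 426.58]
Sum = 1587.53
Count = 7
Average = 1587.53/7 = 226.79

226.79


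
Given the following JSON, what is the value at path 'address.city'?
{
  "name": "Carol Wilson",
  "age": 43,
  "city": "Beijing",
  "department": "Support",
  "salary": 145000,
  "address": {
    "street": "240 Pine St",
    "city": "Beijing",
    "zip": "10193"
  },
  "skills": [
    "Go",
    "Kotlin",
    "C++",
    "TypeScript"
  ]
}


Query: address.city
Path: address -> city
Value: Beijing

Beijing


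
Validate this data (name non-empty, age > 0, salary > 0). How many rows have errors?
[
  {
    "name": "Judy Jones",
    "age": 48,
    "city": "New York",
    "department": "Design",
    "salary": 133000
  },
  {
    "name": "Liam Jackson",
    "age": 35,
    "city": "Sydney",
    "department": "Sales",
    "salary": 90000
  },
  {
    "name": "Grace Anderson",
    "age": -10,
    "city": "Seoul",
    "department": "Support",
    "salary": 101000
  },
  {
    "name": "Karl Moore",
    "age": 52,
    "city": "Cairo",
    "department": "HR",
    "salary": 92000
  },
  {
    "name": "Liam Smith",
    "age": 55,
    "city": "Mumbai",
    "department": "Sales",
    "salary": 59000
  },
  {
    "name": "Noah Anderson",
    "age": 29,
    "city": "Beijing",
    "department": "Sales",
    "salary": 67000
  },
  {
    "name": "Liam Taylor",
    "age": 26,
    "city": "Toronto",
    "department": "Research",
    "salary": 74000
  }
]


Validating 7 records:
Rules: name non-empty, age > 0, salary > 0

  Row 1 (Judy Jones): OK
  Row 2 (Liam Jackson): OK
  Row 3 (Grace Anderson): negative age: -10
  Row 4 (Karl Moore): OK
  Row 5 (Liam Smith): OK
  Row 6 (Noah Anderson): OK
  Row 7 (Liam Taylor): OK

Total errors: 1

1 errors


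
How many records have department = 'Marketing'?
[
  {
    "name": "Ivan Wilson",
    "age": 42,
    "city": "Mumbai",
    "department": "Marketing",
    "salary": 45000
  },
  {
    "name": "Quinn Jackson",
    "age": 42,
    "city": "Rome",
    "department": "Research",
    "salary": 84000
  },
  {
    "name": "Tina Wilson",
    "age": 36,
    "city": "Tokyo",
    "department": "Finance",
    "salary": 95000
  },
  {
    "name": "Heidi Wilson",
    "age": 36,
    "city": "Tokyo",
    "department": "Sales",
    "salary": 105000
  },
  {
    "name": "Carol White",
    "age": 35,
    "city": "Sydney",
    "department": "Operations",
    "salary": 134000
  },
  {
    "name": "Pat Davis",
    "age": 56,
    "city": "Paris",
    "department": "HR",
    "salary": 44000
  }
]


Data: 6 records
Condition: department = 'Marketing'

Checking each record:
  Ivan Wilson: Marketing MATCH
  Quinn Jackson: Research
  Tina Wilson: Finance
  Heidi Wilson: Sales
  Carol White: Operations
  Pat Davis: HR

Count: 1

1


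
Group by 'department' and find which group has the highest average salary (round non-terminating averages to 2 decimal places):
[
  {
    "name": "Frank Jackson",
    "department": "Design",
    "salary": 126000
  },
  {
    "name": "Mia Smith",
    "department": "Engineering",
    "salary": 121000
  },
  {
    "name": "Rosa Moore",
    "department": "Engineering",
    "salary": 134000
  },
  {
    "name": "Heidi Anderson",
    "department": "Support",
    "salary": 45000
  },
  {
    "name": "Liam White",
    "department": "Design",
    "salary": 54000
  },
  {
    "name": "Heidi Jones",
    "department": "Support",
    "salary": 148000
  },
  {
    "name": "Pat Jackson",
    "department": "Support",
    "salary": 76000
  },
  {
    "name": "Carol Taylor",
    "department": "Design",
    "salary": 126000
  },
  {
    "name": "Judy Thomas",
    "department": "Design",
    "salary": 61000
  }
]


Group by: department

Groups:
  Design: 4 people, avg salary = 367000/4 = $91750
  Engineering: 2 people, avg salary = 255000/2 = $127500
  Support: 3 people, avg salary = 269000/3 ≈ $89666.67

Highest average salary: Engineering ($127500)

Engineering ($127500)


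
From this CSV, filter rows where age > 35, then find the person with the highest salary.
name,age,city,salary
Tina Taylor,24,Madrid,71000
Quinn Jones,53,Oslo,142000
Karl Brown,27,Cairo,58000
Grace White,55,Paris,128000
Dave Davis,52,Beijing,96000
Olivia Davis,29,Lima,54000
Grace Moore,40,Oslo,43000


Filter: age > 35
Sort by: salary (descending)

Filtered records (4):
  Quinn Jones, age 53, salary $142000
  Grace White, age 55, salary $128000
  Dave Davis, age 52, salary $96000
  Grace Moore, age 40, salary $43000

Highest salary: Quinn Jones ($142000)

Quinn Jones


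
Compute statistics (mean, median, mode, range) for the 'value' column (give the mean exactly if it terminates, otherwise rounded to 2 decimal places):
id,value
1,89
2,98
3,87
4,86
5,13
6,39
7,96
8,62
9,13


Data: [89, 98, 87, 86, 13, 39, 96, 62, 13]
Count: 9
Sum: 583
Mean: 583/9 ≈ 64.78 (rounded to 2 decimal places)
Sorted: [13, 13, 39, 62, 86, 87, 89, 96, 98]
Median: 86.0
Mode: 13 (2 times)
Range: 98 - 13 = 85
Min: 13, Max: 98

mean≈64.78, median=86.0, mode=13, range=85


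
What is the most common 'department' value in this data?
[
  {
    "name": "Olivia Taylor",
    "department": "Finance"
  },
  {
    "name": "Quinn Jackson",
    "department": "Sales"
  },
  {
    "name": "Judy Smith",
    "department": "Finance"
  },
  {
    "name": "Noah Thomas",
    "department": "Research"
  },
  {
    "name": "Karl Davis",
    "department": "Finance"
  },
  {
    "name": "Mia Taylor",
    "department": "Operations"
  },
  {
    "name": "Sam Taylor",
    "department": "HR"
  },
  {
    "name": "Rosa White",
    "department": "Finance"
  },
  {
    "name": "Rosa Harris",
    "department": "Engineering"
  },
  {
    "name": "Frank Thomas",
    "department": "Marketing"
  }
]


Counting 'department' values across 10 records:

  Finance: 4 ####
  Sales: 1 #
  Research: 1 #
  Operations: 1 #
  HR: 1 #
  Engineering: 1 #
  Marketing: 1 #

Most common: Finance (4 times)

Finance (4 times)


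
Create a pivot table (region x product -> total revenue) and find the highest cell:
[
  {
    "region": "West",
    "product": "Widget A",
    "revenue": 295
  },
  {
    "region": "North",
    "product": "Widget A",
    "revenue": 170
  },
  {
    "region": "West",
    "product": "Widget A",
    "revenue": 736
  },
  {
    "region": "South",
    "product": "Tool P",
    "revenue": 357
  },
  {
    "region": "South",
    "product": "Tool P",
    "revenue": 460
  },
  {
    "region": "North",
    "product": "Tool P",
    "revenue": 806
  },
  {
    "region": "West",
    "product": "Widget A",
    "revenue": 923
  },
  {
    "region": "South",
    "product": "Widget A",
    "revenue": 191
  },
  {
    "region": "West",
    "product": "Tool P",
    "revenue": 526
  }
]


Pivot: region (rows) x product (columns) -> total revenue

     Tool P        Widget A    
North          806           170  
South          817           191  
West           526          1954  

Highest: West / Widget A = $1954

West / Widget A = $1954


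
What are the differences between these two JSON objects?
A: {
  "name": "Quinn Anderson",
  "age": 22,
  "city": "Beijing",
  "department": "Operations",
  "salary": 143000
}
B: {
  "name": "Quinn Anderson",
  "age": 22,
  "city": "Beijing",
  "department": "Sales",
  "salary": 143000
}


Comparing each field (in key order):
  name: same
  age: same
  city: same
  department: DIFFERENT
  salary: same
Differences:
  department: Operations -> Sales

1 field(s) changed

1 change: department


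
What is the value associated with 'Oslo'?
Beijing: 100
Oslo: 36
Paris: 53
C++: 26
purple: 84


Looking up key 'Oslo'
Value: 36

36


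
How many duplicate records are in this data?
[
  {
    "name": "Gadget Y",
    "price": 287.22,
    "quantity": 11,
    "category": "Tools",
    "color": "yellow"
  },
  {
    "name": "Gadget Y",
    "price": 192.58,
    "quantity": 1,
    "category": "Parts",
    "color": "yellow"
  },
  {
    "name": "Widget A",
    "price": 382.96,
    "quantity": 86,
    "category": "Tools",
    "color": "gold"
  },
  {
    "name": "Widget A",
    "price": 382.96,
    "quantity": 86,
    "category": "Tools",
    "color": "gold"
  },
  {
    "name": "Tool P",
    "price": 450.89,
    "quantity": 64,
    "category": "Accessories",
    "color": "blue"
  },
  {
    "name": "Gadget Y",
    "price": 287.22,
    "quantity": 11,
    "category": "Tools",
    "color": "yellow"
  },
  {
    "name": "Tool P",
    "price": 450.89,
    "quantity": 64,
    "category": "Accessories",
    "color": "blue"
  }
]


Checking 7 records for duplicates:

  Row 1: Gadget Y ($287.22, qty 11)
  Row 2: Gadget Y ($192.58, qty 1)
  Row 3: Widget A ($382.96, qty 86)
  Row 4: Widget A ($382.96, qty 86) <-- DUPLICATE
  Row 5: Tool P ($450.89, qty 64)
  Row 6: Gadget Y ($287.22, qty 11) <-- DUPLICATE
  Row 7: Tool P ($450.89, qty 64) <-- DUPLICATE

Duplicates found: 3
Unique records: 4

3 duplicates, 4 unique


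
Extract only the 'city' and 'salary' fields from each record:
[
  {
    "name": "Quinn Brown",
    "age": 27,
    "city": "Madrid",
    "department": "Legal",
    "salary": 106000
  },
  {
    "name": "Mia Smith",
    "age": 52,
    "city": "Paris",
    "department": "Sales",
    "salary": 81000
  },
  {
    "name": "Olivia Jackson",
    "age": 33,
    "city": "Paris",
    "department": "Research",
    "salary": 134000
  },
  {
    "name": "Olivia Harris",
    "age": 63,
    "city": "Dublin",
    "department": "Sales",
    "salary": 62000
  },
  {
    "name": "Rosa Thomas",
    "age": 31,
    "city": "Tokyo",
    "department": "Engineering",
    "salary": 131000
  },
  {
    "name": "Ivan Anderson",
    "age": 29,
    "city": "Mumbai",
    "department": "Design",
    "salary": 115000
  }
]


Original: 6 records with fields: name, age, city, department, salary
Keep: ['city', 'salary']
Drop: ['name', 'age', 'department']
Result: 6 records, 2 fields each

[
  {
    "city": "Madrid",
    "salary": 106000
  },
  {
    "city": "Paris",
    "salary": 81000
  },
  {
    "city": "Paris",
    "salary": 134000
  },
  {
    "city": "Dublin",
    "salary": 62000
  },
  {
    "city": "Tokyo",
    "salary": 131000
  },
  {
    "city": "Mumbai",
    "salary": 115000
  }
]
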